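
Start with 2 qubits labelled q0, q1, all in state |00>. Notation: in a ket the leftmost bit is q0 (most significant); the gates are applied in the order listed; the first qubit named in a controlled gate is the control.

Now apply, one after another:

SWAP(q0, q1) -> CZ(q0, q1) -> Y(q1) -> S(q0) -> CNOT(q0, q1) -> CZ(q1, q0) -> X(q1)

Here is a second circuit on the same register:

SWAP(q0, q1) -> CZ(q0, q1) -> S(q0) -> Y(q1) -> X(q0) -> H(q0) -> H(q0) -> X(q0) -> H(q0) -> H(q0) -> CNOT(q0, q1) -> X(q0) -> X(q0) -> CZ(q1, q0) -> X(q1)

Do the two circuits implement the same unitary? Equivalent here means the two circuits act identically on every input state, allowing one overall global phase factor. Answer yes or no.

Yes, they are equivalent — the unitaries differ by at most a global phase.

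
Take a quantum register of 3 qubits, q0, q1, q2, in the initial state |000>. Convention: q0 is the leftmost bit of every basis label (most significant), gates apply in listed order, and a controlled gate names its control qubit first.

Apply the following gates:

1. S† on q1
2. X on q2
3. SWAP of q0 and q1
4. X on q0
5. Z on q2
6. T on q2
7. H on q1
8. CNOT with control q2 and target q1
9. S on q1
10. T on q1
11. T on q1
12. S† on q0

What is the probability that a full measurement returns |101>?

The probability of measuring |101> is 1/2.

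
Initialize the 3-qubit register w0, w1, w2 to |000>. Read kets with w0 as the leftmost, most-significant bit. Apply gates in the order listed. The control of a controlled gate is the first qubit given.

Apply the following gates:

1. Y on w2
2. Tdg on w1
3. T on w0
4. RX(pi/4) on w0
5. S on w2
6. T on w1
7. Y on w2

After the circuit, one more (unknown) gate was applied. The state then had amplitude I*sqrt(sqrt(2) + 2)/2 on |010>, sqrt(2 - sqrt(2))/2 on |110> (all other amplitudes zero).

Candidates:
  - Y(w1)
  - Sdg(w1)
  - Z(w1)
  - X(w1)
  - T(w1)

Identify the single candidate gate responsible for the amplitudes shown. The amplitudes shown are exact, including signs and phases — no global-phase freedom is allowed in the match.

It was X(w1) that produced the state shown.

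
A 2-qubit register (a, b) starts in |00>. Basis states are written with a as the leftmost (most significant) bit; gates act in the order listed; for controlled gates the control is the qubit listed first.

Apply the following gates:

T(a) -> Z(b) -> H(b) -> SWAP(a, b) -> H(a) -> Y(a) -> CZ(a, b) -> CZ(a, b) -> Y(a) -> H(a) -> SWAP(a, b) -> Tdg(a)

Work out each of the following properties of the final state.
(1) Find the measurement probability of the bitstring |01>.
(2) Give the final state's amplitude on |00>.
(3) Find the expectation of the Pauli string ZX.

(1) Outcome |01> occurs with probability 1/2. Key observation: gates 4-11 undo each other exactly, leaving only the rest of the circuit to track.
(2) The final state's coefficient on |00> equals sqrt(2)/2.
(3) The expectation value of ZX is 1.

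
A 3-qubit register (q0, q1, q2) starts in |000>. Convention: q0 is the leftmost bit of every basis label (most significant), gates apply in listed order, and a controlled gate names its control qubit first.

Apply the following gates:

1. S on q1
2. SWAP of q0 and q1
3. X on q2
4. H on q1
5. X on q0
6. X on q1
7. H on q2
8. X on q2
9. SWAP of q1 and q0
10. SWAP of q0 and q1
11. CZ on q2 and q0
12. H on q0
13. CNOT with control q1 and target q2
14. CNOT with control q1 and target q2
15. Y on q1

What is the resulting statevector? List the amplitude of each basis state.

The final amplitudes are sqrt(2)*I/4 on |000>, sqrt(2)*I/4 on |001>, -sqrt(2)*I/4 on |010>, -sqrt(2)*I/4 on |011>, -sqrt(2)*I/4 on |100>, -sqrt(2)*I/4 on |101>, sqrt(2)*I/4 on |110>, sqrt(2)*I/4 on |111>.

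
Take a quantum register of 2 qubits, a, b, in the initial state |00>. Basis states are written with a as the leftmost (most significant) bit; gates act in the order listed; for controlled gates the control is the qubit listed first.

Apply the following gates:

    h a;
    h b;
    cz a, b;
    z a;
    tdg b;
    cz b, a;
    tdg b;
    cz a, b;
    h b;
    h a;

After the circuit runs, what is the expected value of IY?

In the final state, IY has expectation 0.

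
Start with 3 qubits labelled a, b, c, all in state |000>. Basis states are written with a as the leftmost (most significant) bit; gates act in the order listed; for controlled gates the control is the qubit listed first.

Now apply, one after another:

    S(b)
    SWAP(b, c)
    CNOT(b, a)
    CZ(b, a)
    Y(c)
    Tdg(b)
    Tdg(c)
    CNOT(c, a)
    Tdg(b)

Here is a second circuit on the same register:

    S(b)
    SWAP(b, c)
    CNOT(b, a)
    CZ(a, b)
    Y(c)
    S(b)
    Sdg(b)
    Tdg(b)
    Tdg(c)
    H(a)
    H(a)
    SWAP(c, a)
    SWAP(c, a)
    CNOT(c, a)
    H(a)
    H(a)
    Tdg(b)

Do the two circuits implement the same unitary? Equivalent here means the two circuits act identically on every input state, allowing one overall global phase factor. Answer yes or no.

Yes — the two circuits implement the same unitary up to a global phase.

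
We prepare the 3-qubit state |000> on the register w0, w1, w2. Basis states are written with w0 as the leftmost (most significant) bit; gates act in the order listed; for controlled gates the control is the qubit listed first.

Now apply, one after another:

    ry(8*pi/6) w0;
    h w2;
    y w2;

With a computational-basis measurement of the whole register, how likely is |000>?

The probability of measuring |000> is 1/8.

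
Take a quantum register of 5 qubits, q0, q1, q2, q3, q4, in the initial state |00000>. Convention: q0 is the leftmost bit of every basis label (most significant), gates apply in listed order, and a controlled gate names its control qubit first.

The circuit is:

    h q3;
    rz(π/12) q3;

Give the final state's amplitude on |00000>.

The amplitude on |00000> is -sqrt(2)*exp(23*I*pi/24)/2.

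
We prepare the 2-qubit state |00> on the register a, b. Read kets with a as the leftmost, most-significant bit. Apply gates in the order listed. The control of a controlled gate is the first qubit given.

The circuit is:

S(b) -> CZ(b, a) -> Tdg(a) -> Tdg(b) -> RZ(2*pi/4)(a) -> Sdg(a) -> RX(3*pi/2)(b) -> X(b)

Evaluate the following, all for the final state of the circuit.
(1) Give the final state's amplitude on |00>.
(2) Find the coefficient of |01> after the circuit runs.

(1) |00> carries amplitude -sqrt(2)*exp(I*pi/4)/2 in the final state.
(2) The amplitude on |01> is sqrt(2)*exp(3*I*pi/4)/2.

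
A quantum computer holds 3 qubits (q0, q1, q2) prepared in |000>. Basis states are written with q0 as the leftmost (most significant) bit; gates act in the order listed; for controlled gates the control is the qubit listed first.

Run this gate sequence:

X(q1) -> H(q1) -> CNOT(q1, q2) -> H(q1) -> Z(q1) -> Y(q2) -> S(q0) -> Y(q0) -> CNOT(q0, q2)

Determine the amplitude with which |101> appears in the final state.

The amplitude on |101> is -1/2.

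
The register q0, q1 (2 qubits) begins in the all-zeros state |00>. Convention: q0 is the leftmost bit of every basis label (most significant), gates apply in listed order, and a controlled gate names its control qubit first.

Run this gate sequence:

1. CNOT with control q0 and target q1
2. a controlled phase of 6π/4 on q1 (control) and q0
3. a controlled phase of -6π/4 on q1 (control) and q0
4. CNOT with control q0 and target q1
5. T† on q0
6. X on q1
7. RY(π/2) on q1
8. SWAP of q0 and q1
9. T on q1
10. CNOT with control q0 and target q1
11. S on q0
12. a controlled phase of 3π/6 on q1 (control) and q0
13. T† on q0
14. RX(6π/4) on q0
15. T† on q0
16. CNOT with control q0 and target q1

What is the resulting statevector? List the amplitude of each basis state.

The final amplitudes are 1/2 on |00>, exp(I*pi/4)/2 on |01>, -I/2 on |10>, exp(I*pi/4)/2 on |11>. Key observation: the block from step 1 through step 4 cancels to the identity and can be dropped.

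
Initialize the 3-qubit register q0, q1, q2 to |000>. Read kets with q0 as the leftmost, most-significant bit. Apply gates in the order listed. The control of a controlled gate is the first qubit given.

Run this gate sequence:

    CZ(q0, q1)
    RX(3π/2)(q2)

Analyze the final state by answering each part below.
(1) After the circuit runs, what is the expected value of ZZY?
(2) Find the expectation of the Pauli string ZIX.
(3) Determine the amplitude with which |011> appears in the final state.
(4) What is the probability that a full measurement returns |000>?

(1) The observable ZZY averages to 1.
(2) In the final state, ZIX has expectation 0.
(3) The amplitude on |011> is 0.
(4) A full measurement returns |000> with probability 1/2.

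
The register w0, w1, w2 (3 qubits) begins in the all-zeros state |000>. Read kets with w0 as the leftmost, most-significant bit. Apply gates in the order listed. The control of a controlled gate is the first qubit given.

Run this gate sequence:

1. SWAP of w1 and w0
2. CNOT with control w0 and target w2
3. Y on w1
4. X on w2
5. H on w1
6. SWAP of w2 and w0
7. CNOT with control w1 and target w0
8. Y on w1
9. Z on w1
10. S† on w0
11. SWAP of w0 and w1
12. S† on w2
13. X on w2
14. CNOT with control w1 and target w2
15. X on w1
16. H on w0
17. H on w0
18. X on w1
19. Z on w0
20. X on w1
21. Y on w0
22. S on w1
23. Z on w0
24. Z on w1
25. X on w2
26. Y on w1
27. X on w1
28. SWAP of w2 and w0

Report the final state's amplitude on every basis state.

The resulting statevector has amplitude -sqrt(2)*I/2 on |011>, sqrt(2)*I/2 on |100>, and 0 on every other basis state.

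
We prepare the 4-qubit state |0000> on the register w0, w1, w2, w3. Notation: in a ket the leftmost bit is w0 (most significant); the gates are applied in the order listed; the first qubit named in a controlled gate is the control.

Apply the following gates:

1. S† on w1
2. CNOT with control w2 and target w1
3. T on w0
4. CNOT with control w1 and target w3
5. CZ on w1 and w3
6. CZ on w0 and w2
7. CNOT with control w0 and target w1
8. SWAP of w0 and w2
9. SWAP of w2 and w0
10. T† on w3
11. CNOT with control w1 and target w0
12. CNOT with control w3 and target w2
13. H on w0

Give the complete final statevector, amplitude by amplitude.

The final amplitudes are sqrt(2)/2 on |0000>, sqrt(2)/2 on |1000>, and 0 on every other basis state.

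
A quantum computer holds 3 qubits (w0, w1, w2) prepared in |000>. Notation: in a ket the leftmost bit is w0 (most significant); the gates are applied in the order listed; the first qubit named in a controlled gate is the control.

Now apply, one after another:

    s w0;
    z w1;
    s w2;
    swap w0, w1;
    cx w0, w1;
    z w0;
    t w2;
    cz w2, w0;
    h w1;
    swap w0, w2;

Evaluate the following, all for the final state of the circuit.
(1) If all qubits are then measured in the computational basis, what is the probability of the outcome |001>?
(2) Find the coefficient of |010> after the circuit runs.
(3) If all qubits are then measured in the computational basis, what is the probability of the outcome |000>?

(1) A full measurement returns |001> with probability 0.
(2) The final state's coefficient on |010> equals sqrt(2)/2.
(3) Outcome |000> occurs with probability 1/2.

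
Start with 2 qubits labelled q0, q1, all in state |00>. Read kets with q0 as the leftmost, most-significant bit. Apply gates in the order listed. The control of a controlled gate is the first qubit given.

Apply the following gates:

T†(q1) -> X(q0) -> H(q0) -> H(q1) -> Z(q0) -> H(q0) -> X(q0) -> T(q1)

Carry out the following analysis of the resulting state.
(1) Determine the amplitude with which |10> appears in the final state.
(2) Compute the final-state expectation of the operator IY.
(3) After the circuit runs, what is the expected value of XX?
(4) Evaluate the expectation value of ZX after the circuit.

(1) |10> carries amplitude sqrt(2)/2 in the final state.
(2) The observable IY averages to sqrt(2)/2.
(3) The observable XX averages to 0.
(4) The expectation value of ZX is -sqrt(2)/2.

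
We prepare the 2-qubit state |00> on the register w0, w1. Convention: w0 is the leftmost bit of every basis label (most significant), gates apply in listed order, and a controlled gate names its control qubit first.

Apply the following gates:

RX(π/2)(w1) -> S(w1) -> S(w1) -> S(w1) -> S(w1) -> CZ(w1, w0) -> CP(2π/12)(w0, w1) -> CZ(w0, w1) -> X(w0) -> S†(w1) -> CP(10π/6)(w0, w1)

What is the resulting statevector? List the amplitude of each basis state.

After the circuit, the state carries amplitude 0 on |00>, 0 on |01>, sqrt(2)/2 on |10>, sqrt(2)*exp(2*I*pi/3)/2 on |11>. Key observation: steps 2-5 multiply out to the identity, so the circuit reduces to the remaining gates.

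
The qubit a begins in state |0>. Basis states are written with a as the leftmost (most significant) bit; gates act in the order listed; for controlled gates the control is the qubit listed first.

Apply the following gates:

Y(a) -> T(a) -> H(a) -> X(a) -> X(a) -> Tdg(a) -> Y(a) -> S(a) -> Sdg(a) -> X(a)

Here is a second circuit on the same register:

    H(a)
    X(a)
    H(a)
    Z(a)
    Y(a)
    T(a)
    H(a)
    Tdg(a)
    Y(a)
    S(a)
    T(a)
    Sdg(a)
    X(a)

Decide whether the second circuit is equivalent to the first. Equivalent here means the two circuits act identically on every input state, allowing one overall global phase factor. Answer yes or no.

No — the two circuits implement different unitaries, even allowing a global phase.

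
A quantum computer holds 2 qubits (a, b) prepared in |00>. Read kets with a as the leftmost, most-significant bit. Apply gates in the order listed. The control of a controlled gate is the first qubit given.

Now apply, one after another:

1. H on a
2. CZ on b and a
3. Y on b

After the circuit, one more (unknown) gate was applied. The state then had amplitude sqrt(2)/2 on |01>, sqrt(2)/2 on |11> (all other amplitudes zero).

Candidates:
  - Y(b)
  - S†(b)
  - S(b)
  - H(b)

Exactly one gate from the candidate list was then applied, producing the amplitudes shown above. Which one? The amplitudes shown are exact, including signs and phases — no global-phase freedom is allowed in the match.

It was S†(b) that produced the state shown.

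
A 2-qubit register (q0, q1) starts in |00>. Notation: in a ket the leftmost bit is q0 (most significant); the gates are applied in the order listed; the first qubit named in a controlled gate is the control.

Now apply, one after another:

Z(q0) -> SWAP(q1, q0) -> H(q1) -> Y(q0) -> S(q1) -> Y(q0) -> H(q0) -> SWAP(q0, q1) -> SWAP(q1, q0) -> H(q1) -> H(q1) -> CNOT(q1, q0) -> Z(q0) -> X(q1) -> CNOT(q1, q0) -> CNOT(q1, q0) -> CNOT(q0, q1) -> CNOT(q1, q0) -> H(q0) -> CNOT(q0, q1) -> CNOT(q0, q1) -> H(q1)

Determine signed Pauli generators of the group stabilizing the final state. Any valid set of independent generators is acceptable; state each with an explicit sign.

The final state is stabilized by the group generated by -YI, -IZ; other independent generating sets are equally valid.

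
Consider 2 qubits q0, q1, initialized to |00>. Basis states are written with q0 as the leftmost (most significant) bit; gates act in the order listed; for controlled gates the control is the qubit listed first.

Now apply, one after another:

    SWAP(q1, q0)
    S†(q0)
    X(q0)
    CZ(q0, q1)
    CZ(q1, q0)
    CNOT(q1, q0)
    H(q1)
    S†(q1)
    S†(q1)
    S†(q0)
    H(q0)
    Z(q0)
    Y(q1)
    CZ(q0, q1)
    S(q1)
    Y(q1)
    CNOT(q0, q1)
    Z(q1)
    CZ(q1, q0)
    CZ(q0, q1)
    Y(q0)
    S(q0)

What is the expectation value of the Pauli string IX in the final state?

The expectation value of IX is 0.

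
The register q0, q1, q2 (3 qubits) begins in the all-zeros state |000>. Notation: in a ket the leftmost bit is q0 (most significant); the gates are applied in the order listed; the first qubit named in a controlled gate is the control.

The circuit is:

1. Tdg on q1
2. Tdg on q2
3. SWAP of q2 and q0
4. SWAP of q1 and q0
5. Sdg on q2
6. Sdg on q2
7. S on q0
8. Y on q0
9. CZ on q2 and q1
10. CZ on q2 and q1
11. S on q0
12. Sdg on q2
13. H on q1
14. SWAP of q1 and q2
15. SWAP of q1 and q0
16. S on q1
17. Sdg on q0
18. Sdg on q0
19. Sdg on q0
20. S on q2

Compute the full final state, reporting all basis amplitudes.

After the circuit, the state carries amplitude -sqrt(2)*I/2 on |010>, sqrt(2)/2 on |011>, and 0 on every other basis state.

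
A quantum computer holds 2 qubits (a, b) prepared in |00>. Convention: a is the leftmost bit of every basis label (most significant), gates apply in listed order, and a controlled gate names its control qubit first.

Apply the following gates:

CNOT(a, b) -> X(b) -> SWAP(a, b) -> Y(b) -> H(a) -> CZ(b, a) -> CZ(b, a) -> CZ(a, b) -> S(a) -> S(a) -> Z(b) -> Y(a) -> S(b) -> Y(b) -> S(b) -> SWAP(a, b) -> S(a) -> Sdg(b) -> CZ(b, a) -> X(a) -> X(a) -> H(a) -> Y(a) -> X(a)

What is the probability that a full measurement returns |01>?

The probability of measuring |01> is 1/4. Key observation: steps 20-21 multiply out to the identity, so the circuit reduces to the remaining gates.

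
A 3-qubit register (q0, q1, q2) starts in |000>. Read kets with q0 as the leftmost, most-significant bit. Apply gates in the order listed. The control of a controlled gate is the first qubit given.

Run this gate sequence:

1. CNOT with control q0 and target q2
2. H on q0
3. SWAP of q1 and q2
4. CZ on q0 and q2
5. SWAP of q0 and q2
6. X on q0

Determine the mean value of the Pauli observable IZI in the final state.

The expectation value of IZI is 1.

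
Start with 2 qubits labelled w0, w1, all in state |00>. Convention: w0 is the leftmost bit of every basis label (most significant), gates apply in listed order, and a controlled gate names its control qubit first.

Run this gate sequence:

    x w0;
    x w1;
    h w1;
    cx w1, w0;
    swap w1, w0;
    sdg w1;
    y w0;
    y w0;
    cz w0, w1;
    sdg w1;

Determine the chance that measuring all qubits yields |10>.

A full measurement returns |10> with probability 1/2.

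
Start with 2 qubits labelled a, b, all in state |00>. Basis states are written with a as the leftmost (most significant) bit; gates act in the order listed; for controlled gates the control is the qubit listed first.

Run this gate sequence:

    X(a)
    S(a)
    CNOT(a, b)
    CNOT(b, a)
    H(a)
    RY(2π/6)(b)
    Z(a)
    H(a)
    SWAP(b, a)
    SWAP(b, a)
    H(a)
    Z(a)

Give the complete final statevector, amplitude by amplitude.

The resulting statevector has amplitude -sqrt(2)*I/4 on |00>, sqrt(6)*I/4 on |01>, -sqrt(2)*I/4 on |10>, sqrt(6)*I/4 on |11>.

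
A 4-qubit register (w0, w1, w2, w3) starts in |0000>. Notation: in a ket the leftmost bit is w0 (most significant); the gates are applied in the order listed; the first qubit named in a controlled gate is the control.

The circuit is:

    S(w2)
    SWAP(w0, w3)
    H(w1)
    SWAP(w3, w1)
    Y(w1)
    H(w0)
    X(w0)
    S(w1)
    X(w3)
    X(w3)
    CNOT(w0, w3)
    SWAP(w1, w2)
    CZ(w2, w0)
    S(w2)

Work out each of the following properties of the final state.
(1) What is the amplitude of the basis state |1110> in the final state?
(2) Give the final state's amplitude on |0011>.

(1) The amplitude on |1110> is 0.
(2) |0011> carries amplitude -I/2 in the final state.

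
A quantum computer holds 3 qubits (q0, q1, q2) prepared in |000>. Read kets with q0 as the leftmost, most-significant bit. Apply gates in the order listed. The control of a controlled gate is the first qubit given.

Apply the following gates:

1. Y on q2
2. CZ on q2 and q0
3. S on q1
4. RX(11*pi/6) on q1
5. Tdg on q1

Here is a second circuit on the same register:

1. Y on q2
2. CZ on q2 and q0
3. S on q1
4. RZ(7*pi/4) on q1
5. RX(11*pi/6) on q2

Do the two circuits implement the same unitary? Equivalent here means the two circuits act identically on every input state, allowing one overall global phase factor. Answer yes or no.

No, they are not equivalent — no single phase factor reconciles the two unitaries.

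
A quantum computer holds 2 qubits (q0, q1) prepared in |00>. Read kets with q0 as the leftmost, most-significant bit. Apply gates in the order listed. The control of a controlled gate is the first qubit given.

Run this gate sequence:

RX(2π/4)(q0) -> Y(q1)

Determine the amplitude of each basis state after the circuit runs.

The resulting statevector has amplitude 0 on |00>, sqrt(2)*I/2 on |01>, 0 on |10>, sqrt(2)/2 on |11>.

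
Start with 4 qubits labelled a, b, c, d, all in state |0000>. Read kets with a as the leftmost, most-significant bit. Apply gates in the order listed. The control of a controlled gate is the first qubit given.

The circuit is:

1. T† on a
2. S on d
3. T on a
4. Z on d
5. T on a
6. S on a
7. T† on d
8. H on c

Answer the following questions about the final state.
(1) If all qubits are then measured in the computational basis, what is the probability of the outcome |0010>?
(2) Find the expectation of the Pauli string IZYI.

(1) The probability of measuring |0010> is 1/2.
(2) In the final state, IZYI has expectation 0.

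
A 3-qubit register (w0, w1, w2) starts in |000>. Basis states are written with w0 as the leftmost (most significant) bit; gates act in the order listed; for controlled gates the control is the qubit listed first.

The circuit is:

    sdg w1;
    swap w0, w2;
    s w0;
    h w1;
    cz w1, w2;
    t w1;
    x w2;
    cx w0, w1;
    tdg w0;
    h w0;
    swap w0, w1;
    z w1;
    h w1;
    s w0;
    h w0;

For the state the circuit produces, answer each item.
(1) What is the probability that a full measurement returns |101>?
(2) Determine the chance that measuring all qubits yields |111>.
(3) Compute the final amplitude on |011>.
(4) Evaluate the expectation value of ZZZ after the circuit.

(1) Outcome |101> occurs with probability 0.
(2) A full measurement returns |111> with probability sqrt(2)/4 + 1/2.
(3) The amplitude on |011> is 1/2 + exp(3*I*pi/4)/2.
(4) The observable ZZZ averages to -sqrt(2)/2.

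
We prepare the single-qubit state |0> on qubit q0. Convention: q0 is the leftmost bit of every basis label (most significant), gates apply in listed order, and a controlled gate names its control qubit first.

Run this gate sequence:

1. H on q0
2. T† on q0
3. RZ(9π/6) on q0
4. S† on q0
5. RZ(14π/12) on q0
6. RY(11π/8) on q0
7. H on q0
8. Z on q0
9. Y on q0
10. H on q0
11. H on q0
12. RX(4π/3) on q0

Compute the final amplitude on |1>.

The final state's coefficient on |1> equals -sqrt(3)*exp(7*I*pi/12)*sin(5*pi/16)/4 - sqrt(3)*exp(2*I*pi/3)*sin(5*pi/16)/4 - sqrt(3)*exp(2*I*pi/3)*cos(5*pi/16)/4 + I*exp(2*I*pi/3)*cos(5*pi/16)/4 + I*exp(7*I*pi/12)*sin(5*pi/16)/4 + I*exp(7*I*pi/12)*cos(5*pi/16)/4 - I*exp(2*I*pi/3)*sin(5*pi/16)/4 + sqrt(3)*exp(7*I*pi/12)*cos(5*pi/16)/4.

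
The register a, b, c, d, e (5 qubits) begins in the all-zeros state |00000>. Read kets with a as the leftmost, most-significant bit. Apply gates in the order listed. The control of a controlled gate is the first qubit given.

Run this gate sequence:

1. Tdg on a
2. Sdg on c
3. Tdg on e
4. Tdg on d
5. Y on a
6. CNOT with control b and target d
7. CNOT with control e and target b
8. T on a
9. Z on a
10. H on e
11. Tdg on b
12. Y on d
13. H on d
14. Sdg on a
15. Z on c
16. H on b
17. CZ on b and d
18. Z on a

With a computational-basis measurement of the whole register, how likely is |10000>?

The probability of measuring |10000> is 1/8.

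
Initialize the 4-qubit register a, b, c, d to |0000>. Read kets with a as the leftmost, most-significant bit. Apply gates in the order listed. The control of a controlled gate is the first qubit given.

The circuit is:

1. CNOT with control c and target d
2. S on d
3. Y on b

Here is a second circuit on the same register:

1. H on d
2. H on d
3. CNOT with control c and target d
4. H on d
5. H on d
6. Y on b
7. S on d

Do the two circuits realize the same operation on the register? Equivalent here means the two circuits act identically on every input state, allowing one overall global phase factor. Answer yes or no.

Yes: on every input state the two circuits agree up to one overall phase factor.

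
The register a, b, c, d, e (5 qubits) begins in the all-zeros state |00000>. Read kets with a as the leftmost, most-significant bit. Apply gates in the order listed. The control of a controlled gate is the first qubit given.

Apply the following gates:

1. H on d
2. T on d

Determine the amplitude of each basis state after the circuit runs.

The final amplitudes are sqrt(2)/2 on |00000>, sqrt(2)*exp(I*pi/4)/2 on |00010>, and 0 on every other basis state.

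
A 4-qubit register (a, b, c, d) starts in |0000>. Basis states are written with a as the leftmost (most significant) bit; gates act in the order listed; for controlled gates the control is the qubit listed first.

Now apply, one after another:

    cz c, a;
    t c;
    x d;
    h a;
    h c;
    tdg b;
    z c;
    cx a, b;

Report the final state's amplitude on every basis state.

After the circuit, the state carries amplitude 1/2 on |0001>, -1/2 on |0011>, 1/2 on |1101>, -1/2 on |1111>, and 0 on every other basis state.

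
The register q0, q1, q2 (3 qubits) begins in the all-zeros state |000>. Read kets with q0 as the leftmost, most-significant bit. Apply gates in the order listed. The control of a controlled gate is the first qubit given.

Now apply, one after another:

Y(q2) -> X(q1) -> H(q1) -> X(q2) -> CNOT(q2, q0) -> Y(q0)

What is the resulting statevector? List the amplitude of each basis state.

After the circuit, the state carries amplitude -sqrt(2)/2 on |100>, sqrt(2)/2 on |110>, and 0 on every other basis state.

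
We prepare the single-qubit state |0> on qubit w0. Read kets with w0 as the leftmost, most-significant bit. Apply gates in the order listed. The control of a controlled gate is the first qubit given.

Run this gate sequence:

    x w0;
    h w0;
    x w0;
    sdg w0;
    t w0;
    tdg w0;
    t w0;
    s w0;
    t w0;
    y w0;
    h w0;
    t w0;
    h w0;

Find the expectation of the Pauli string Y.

The observable Y averages to -sqrt(2)/2.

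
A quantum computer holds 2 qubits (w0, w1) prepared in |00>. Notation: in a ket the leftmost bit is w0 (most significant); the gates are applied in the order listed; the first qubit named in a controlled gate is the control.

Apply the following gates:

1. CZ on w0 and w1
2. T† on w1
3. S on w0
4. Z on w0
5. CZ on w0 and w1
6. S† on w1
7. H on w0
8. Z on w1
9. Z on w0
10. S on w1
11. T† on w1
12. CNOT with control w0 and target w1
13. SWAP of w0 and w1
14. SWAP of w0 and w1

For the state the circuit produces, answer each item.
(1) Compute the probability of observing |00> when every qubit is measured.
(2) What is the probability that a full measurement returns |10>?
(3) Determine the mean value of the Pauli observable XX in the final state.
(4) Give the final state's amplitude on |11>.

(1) The probability of measuring |00> is 1/2.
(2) Outcome |10> occurs with probability 0.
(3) The expectation value of XX is -1.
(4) The final state's coefficient on |11> equals -sqrt(2)/2.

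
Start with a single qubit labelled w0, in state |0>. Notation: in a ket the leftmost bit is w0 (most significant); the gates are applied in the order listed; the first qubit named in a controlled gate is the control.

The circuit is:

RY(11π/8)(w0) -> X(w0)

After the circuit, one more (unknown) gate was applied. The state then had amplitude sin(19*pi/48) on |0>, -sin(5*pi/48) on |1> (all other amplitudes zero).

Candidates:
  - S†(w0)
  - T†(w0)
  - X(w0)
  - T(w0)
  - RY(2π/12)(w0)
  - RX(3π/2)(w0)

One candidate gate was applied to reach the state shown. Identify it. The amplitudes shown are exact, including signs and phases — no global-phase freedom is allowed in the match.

The unique candidate consistent with the amplitudes is RY(2π/12)(w0).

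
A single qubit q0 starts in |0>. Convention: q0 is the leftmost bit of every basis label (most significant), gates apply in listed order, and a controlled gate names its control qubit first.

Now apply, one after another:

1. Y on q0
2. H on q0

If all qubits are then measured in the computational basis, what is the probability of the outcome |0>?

A full measurement returns |0> with probability 1/2.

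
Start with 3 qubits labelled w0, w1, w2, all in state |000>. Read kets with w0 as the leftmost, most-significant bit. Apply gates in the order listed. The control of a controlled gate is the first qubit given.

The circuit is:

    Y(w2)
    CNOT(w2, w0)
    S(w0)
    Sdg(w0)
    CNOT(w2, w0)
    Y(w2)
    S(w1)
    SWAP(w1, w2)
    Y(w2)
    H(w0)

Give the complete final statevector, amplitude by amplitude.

The resulting statevector has amplitude sqrt(2)*I/2 on |001>, sqrt(2)*I/2 on |101>, and 0 on every other basis state. Key observation: the block from step 1 through step 6 cancels to the identity and can be dropped.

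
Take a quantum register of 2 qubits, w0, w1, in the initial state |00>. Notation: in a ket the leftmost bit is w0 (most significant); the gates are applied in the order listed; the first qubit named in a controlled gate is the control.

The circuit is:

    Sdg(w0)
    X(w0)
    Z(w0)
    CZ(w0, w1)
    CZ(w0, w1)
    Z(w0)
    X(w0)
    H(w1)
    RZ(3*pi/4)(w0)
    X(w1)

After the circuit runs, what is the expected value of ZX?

In the final state, ZX has expectation 1. Key observation: gates 2-7 undo each other exactly, leaving only the rest of the circuit to track.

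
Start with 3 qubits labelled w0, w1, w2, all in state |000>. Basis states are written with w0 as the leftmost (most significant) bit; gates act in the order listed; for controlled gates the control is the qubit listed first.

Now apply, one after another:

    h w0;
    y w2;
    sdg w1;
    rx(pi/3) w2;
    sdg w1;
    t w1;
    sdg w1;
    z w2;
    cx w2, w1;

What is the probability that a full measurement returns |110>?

A full measurement returns |110> with probability 0.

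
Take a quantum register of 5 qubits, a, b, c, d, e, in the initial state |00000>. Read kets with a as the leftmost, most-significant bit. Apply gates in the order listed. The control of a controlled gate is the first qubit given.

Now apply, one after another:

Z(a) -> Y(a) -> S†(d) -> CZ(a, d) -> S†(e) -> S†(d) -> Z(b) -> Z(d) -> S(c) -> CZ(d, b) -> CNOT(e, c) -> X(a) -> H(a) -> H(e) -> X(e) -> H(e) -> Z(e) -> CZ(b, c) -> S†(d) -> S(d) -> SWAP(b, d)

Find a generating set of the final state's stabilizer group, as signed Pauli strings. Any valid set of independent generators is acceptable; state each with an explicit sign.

The final state is stabilized by the group generated by +XIIII, +IZIII, +IIZII, +IIIZI, +IIIIZ; other independent generating sets are equally valid.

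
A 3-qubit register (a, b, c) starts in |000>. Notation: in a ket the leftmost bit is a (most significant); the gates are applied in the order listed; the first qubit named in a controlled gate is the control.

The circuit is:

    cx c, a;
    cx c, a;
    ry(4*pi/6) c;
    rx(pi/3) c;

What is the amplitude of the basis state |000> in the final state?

The final state's coefficient on |000> equals sqrt(3)*(1 - I)/4. Key observation: the block from step 1 through step 2 cancels to the identity and can be dropped.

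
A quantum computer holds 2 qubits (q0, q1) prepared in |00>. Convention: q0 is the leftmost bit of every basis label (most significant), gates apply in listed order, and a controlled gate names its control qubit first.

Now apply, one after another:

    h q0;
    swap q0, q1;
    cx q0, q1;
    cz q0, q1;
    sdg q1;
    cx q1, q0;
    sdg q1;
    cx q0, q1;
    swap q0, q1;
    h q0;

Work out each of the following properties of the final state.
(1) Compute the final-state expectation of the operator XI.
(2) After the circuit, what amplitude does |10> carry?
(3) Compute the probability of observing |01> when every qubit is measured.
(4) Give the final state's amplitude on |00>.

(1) The expectation value of XI is 1.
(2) The amplitude on |10> is 1/2.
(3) The probability of measuring |01> is 1/4.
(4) The final state's coefficient on |00> equals 1/2.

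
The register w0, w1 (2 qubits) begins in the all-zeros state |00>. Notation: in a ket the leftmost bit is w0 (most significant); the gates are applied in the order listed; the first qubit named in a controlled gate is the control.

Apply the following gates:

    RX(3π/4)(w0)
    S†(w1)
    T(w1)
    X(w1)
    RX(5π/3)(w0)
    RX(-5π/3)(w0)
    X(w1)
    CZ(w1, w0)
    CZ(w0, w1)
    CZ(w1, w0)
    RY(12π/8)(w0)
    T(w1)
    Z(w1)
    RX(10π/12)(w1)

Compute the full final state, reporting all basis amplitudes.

The resulting statevector has amplitude -sqrt(6 - 3*sqrt(2))/8 + sqrt(2 - sqrt(2))/8 - I*sqrt(sqrt(2) + 2)/8 + I*sqrt(3*sqrt(2) + 6)/8 on |00>, sqrt(sqrt(2) + 2)/8 + sqrt(3*sqrt(2) + 6)/8 + I*sqrt(2 - sqrt(2))/8 + I*sqrt(6 - 3*sqrt(2))/8 on |01>, -sqrt(2 - sqrt(2))/8 + sqrt(6 - 3*sqrt(2))/8 - I*sqrt(sqrt(2) + 2)/8 + I*sqrt(3*sqrt(2) + 6)/8 on |10>, sqrt(sqrt(2) + 2)/8 + sqrt(3*sqrt(2) + 6)/8 - I*sqrt(6 - 3*sqrt(2))/8 - I*sqrt(2 - sqrt(2))/8 on |11>.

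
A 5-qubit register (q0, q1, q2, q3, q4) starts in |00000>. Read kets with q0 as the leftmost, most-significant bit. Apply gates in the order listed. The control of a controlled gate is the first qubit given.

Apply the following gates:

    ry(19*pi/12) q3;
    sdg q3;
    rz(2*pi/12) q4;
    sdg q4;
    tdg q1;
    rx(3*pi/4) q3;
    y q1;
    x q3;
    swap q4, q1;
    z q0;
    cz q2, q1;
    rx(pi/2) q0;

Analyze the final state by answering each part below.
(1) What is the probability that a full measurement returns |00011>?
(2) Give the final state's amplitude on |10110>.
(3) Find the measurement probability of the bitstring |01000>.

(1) Outcome |00011> occurs with probability 3/8.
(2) The amplitude on |10110> is 0.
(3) The probability of measuring |01000> is 0.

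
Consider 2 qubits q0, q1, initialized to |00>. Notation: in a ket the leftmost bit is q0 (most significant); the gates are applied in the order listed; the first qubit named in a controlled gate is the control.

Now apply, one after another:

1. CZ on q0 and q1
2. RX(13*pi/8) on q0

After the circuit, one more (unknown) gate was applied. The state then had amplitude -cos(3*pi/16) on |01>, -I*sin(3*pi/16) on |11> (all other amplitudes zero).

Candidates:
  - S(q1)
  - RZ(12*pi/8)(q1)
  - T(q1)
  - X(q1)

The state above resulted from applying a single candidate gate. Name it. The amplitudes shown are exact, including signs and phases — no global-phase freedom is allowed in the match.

It was X(q1) that produced the state shown.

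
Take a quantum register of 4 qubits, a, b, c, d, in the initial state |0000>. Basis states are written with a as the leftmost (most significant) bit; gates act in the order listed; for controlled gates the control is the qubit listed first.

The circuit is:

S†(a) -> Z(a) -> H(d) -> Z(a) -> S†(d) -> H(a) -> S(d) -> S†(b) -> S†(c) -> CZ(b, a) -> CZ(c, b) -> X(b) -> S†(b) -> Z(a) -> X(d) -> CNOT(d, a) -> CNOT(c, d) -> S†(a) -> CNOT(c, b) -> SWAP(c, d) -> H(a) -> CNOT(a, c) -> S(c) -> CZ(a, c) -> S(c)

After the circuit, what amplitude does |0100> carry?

The final state's coefficient on |0100> equals sqrt(2)*(1 - I)/4.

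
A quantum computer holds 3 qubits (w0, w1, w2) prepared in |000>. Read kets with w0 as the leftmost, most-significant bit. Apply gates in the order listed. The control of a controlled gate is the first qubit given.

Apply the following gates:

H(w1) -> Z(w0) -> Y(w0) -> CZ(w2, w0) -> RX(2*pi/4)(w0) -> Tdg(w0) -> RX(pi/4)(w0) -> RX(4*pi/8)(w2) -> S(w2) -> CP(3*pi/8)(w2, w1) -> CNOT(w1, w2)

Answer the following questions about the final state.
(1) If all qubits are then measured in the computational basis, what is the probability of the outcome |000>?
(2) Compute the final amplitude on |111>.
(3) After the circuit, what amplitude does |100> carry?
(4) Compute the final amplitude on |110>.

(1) Outcome |000> occurs with probability 3/16.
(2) The amplitude on |111> is -sqrt(2)*I*sqrt(2 - sqrt(2))/8 + sqrt(2)*sqrt(sqrt(2) + 2)*exp(I*pi/4)/8.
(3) The amplitude on |100> is -sqrt(2)*I*sqrt(2 - sqrt(2))/8 + sqrt(2)*sqrt(sqrt(2) + 2)*exp(I*pi/4)/8.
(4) |110> carries amplitude sqrt(2)*(sqrt(sqrt(2) + 2) - sqrt(2 - sqrt(2))*exp(I*pi/4))*exp(5*I*pi/8)/8 in the final state.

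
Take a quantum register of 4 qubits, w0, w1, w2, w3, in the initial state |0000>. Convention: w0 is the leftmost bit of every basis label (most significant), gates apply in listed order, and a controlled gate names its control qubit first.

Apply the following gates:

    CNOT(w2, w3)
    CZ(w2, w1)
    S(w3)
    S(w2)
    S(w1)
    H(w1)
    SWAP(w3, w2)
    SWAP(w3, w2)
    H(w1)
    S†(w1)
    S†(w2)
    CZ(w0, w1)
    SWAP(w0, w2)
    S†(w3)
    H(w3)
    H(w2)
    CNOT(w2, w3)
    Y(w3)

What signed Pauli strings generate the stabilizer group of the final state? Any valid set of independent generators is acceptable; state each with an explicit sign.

The stabilizer group can be generated by +IIXI, -IIIX, +ZIII, +IZII, among other valid generating sets. Key observation: the block from step 4 through step 11 cancels to the identity and can be dropped.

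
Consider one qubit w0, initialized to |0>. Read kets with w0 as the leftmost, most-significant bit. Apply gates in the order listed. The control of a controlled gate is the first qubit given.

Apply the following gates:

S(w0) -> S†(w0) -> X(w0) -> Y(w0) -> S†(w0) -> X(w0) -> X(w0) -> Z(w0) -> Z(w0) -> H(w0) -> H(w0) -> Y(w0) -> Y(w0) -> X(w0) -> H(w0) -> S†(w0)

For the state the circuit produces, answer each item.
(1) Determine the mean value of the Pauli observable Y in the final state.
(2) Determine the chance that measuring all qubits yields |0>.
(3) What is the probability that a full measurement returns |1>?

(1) The observable Y averages to 1.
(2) Outcome |0> occurs with probability 1/2.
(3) A full measurement returns |1> with probability 1/2.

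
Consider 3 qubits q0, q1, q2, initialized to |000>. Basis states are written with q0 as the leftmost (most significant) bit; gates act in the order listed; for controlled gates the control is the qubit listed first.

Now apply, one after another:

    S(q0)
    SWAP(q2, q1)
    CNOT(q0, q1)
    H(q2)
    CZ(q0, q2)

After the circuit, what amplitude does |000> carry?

The final state's coefficient on |000> equals sqrt(2)/2.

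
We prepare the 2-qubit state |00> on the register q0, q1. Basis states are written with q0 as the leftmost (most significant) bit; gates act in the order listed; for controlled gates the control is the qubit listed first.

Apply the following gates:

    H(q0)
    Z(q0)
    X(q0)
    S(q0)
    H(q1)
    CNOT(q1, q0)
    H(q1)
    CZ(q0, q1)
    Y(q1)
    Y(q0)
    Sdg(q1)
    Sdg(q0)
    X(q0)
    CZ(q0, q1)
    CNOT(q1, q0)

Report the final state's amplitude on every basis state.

The resulting statevector has amplitude sqrt(2)*(-1 + I)/4 on |00>, sqrt(2)*(-1 - I)/4 on |01>, sqrt(2)*(1 + I)/4 on |10>, sqrt(2)*(-1 + I)/4 on |11>.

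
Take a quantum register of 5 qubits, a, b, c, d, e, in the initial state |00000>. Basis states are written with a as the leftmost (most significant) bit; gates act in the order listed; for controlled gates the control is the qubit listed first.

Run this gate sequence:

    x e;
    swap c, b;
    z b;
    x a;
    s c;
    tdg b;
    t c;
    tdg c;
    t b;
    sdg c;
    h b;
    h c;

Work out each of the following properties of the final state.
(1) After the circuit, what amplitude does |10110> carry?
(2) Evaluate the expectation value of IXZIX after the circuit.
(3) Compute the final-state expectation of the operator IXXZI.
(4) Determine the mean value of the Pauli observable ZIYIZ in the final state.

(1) The final state's coefficient on |10110> equals 0.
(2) The observable IXZIX averages to 0.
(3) The observable IXXZI averages to 1.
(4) The observable ZIYIZ averages to 0.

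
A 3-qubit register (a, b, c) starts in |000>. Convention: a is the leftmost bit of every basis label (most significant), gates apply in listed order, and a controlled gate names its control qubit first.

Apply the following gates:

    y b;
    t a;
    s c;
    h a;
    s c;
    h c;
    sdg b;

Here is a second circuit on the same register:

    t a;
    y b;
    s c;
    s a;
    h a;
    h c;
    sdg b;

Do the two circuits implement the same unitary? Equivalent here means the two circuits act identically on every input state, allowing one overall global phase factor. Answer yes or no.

No, they are not equivalent — no single phase factor reconciles the two unitaries.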